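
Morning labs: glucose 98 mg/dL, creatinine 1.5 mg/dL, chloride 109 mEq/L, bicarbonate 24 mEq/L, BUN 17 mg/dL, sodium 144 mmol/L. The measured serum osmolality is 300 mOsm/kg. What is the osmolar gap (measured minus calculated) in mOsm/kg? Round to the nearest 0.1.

0.5 mOsm/kg

Calculated osmolality = 2·Na + glucose/18 + BUN/2.8
= 2·144 + 98/18 + 17/2.8
= 288 + 5.44 + 6.07
= 299.51 mOsm/kg ≈ 299.5 mOsm/kg
Osmolar gap = measured − calculated = 300 − 299.5 = 0.5 mOsm/kg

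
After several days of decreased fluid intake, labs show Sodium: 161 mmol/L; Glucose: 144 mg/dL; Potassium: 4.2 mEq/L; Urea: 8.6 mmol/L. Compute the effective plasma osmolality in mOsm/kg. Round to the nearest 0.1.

330.0 mOsm/kg

Effective osmolality excludes urea (freely permeant across cell membranes):
2·Na + glucose/18
= 2·161 + 144/18
= 322 + 8
= 330 mOsm/kg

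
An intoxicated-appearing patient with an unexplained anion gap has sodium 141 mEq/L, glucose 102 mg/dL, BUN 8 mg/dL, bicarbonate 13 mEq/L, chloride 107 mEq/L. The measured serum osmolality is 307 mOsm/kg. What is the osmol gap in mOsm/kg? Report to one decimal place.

16.5 mOsm/kg

Calculated osmolality = 2·Na + glucose/18 + BUN/2.8
= 2·141 + 102/18 + 8/2.8
= 282 + 5.67 + 2.86
= 290.53 mOsm/kg ≈ 290.5 mOsm/kg
Osmolar gap = measured − calculated = 307 − 290.5 = 16.5 mOsm/kg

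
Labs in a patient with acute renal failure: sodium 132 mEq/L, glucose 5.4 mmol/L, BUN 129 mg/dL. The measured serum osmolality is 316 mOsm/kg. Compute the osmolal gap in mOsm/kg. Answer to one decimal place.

Calculated osmolality = 2·Na + glucose + BUN/2.8
= 2·132 + 5.4 + 129/2.8
= 264 + 5.40 + 46.07
= 315.47 mOsm/kg ≈ 315.5 mOsm/kg
Osmolar gap = measured − calculated = 316 − 315.5 = 0.5 mOsm/kg

0.5 mOsm/kg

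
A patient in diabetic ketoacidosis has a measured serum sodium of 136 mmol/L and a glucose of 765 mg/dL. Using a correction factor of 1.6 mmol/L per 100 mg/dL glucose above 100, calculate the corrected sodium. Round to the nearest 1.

147 mmol/L

Corrected Na = measured Na + 1.6 · (glucose − 100)/100
= 136 + 1.6 · (765 − 100)/100
= 136 + 10.6
= 146.6 mmol/L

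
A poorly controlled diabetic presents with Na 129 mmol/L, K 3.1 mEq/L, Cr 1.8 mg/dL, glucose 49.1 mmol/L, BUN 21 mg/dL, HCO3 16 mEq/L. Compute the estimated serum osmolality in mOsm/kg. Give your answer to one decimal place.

Calculated osmolality = 2·Na + glucose + BUN/2.8
= 2·129 + 49.1 + 21/2.8
= 258 + 49.10 + 7.50
= 314.6 mOsm/kg

314.6 mOsm/kg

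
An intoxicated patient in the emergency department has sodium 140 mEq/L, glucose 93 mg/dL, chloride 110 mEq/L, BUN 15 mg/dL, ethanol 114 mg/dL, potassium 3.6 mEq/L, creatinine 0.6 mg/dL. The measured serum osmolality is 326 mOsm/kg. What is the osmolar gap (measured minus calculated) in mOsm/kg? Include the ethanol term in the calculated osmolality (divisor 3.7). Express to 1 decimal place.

Calculated osmolality = 2·Na + glucose/18 + BUN/2.8 + ethanol/3.7
= 2·140 + 93/18 + 15/2.8 + 114/3.7
= 280 + 5.17 + 5.36 + 30.81
= 321.34 mOsm/kg ≈ 321.3 mOsm/kg
Osmolar gap = measured − calculated = 326 − 321.3 = 4.7 mOsm/kg

4.7 mOsm/kg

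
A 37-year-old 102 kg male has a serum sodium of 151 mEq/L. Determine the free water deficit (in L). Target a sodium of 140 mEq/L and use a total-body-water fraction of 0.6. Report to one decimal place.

4.8 L

TBW = 0.6 · 102 = 61.2 L
Free water deficit = TBW · (Na/140 − 1)
= 61.2 · (151/140 − 1)
= 61.2 · 0.0786
= 4.81 L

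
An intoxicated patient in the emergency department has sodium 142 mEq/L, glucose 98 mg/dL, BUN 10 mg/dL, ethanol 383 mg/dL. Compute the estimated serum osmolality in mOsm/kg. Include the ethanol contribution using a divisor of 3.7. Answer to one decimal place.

396.5 mOsm/kg

Calculated osmolality = 2·Na + glucose/18 + BUN/2.8 + ethanol/3.7
= 2·142 + 98/18 + 10/2.8 + 383/3.7
= 284 + 5.44 + 3.57 + 103.51
= 396.52 mOsm/kg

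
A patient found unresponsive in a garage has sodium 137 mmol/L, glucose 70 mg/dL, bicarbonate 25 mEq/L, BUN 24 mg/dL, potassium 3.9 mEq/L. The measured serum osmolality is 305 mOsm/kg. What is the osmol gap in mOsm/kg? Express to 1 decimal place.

18.5 mOsm/kg

Calculated osmolality = 2·Na + glucose/18 + BUN/2.8
= 2·137 + 70/18 + 24/2.8
= 274 + 3.89 + 8.57
= 286.46 mOsm/kg ≈ 286.5 mOsm/kg
Osmolar gap = measured − calculated = 305 − 286.5 = 18.5 mOsm/kg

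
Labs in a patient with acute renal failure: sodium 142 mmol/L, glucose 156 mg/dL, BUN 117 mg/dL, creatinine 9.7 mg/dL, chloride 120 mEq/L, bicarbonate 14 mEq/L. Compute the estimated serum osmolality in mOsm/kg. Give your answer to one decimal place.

334.5 mOsm/kg

Calculated osmolality = 2·Na + glucose/18 + BUN/2.8
= 2·142 + 156/18 + 117/2.8
= 284 + 8.67 + 41.79
= 334.46 mOsm/kg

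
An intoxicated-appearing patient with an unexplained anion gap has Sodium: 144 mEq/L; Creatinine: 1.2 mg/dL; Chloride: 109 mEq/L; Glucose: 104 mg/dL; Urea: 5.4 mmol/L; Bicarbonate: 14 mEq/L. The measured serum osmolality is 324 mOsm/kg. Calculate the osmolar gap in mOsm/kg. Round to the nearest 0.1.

24.8 mOsm/kg

Calculated osmolality = 2·Na + glucose/18 + urea
= 2·144 + 104/18 + 5.4
= 288 + 5.78 + 5.40
= 299.18 mOsm/kg ≈ 299.2 mOsm/kg
Osmolar gap = measured − calculated = 324 − 299.2 = 24.8 mOsm/kg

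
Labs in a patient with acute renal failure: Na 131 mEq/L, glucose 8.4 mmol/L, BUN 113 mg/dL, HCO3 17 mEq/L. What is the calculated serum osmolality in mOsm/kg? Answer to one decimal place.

310.8 mOsm/kg

Calculated osmolality = 2·Na + glucose + BUN/2.8
= 2·131 + 8.4 + 113/2.8
= 262 + 8.40 + 40.36
= 310.76 mOsm/kg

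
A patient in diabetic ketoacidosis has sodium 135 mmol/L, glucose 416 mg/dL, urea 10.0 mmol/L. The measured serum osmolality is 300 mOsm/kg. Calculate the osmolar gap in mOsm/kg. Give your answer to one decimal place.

Calculated osmolality = 2·Na + glucose/18 + urea
= 2·135 + 416/18 + 10
= 270 + 23.11 + 10
= 303.11 mOsm/kg ≈ 303.1 mOsm/kg
Osmolar gap = measured − calculated = 300 − 303.1 = -3.1 mOsm/kg

-3.1 mOsm/kg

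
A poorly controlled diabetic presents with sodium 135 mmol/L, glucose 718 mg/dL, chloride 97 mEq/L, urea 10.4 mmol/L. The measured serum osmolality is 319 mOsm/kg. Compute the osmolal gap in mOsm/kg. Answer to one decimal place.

Calculated osmolality = 2·Na + glucose/18 + urea
= 2·135 + 718/18 + 10.4
= 270 + 39.89 + 10.40
= 320.29 mOsm/kg ≈ 320.3 mOsm/kg
Osmolar gap = measured − calculated = 319 − 320.3 = -1.3 mOsm/kg

-1.3 mOsm/kg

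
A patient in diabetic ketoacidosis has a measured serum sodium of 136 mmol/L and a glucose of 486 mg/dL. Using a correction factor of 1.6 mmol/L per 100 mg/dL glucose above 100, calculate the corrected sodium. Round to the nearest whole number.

Corrected Na = measured Na + 1.6 · (glucose − 100)/100
= 136 + 1.6 · (486 − 100)/100
= 136 + 6.2
= 142.2 mmol/L

142 mmol/L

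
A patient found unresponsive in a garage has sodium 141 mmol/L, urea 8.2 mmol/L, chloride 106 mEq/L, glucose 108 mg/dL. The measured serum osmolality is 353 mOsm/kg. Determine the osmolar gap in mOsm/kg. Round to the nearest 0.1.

Calculated osmolality = 2·Na + glucose/18 + urea
= 2·141 + 108/18 + 8.2
= 282 + 6 + 8.20
= 296.2 mOsm/kg ≈ 296.2 mOsm/kg
Osmolar gap = measured − calculated = 353 − 296.2 = 56.8 mOsm/kg

56.8 mOsm/kg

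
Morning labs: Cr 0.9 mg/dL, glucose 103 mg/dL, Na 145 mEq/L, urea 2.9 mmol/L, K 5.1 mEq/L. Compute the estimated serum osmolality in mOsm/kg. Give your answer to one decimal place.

298.6 mOsm/kg

Calculated osmolality = 2·Na + glucose/18 + urea
= 2·145 + 103/18 + 2.9
= 290 + 5.72 + 2.90
= 298.62 mOsm/kg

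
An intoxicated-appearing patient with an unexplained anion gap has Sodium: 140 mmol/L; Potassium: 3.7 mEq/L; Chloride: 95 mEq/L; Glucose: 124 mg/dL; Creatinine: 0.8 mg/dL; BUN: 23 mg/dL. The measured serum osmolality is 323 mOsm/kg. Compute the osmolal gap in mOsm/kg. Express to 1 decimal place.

27.9 mOsm/kg

Calculated osmolality = 2·Na + glucose/18 + BUN/2.8
= 2·140 + 124/18 + 23/2.8
= 280 + 6.89 + 8.21
= 295.1 mOsm/kg ≈ 295.1 mOsm/kg
Osmolar gap = measured − calculated = 323 − 295.1 = 27.9 mOsm/kg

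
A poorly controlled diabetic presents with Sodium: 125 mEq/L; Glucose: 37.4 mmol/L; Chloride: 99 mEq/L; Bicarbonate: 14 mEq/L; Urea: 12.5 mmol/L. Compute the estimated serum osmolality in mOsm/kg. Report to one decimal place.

Calculated osmolality = 2·Na + glucose + urea
= 2·125 + 37.4 + 12.5
= 250 + 37.40 + 12.50
= 299.9 mOsm/kg

299.9 mOsm/kg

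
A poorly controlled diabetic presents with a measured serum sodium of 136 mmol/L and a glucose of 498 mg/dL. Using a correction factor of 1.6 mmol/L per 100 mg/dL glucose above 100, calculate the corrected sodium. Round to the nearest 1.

142 mmol/L

Corrected Na = measured Na + 1.6 · (glucose − 100)/100
= 136 + 1.6 · (498 − 100)/100
= 136 + 6.4
= 142.4 mmol/L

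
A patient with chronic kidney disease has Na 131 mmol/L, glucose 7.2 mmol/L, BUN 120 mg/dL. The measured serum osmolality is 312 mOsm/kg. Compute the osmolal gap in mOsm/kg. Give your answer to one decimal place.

Calculated osmolality = 2·Na + glucose + BUN/2.8
= 2·131 + 7.2 + 120/2.8
= 262 + 7.20 + 42.86
= 312.06 mOsm/kg ≈ 312.1 mOsm/kg
Osmolar gap = measured − calculated = 312 − 312.1 = -0.1 mOsm/kg

-0.1 mOsm/kg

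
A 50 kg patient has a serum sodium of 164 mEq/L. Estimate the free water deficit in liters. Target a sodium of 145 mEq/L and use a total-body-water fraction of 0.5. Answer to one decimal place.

TBW = 0.5 · 50 = 25 L
Free water deficit = TBW · (Na/145 − 1)
= 25 · (164/145 − 1)
= 25 · 0.131
= 3.28 L

3.3 L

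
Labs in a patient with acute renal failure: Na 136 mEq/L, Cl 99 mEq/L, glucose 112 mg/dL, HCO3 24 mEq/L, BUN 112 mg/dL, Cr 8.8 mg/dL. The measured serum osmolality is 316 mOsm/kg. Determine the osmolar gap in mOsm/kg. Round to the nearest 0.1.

Calculated osmolality = 2·Na + glucose/18 + BUN/2.8
= 2·136 + 112/18 + 112/2.8
= 272 + 6.22 + 40
= 318.22 mOsm/kg ≈ 318.2 mOsm/kg
Osmolar gap = measured − calculated = 316 − 318.2 = -2.2 mOsm/kg

-2.2 mOsm/kg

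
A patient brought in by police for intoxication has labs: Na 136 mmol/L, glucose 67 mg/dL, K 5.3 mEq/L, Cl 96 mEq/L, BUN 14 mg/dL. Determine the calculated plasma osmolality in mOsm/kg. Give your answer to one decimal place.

280.7 mOsm/kg

Calculated osmolality = 2·Na + glucose/18 + BUN/2.8
= 2·136 + 67/18 + 14/2.8
= 272 + 3.72 + 5
= 280.72 mOsm/kg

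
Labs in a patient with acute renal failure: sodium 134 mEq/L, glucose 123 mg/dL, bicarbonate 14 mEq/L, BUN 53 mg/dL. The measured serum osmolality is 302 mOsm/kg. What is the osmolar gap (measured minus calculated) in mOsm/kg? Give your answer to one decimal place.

Calculated osmolality = 2·Na + glucose/18 + BUN/2.8
= 2·134 + 123/18 + 53/2.8
= 268 + 6.83 + 18.93
= 293.76 mOsm/kg ≈ 293.8 mOsm/kg
Osmolar gap = measured − calculated = 302 − 293.8 = 8.2 mOsm/kg

8.2 mOsm/kg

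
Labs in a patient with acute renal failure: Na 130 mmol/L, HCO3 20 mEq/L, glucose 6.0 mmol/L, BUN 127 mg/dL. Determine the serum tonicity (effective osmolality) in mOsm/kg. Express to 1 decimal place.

Effective osmolality excludes urea (freely permeant across cell membranes):
2·Na + glucose
= 2·130 + 6
= 260 + 6
= 266 mOsm/kg

266.0 mOsm/kg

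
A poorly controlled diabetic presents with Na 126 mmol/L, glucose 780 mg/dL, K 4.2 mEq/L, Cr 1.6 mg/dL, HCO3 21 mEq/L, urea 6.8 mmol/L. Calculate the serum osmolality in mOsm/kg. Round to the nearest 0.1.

302.1 mOsm/kg

Calculated osmolality = 2·Na + glucose/18 + urea
= 2·126 + 780/18 + 6.8
= 252 + 43.33 + 6.80
= 302.13 mOsm/kg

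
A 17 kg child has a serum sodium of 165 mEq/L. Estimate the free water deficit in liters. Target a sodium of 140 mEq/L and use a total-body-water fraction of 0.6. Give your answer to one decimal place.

1.8 L

TBW = 0.6 · 17 = 10.2 L
Free water deficit = TBW · (Na/140 − 1)
= 10.2 · (165/140 − 1)
= 10.2 · 0.1786
= 1.82 L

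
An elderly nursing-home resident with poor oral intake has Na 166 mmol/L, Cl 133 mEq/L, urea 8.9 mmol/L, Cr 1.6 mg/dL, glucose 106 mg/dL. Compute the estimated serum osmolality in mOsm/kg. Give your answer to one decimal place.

346.8 mOsm/kg

Calculated osmolality = 2·Na + glucose/18 + urea
= 2·166 + 106/18 + 8.9
= 332 + 5.89 + 8.90
= 346.79 mOsm/kg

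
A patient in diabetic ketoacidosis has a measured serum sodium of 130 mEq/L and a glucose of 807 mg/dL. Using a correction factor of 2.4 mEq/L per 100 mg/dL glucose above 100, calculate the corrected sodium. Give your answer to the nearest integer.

Corrected Na = measured Na + 2.4 · (glucose − 100)/100
= 130 + 2.4 · (807 − 100)/100
= 130 + 17
= 147 mEq/L

147 mEq/L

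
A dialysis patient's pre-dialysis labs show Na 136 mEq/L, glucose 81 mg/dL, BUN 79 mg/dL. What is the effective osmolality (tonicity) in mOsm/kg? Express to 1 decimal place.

Effective osmolality excludes urea (freely permeant across cell membranes):
2·Na + glucose/18
= 2·136 + 81/18
= 272 + 4.5
= 276.5 mOsm/kg

276.5 mOsm/kg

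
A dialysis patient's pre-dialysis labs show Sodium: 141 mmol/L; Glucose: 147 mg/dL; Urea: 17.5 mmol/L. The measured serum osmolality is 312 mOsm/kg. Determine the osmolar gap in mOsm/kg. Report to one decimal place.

Calculated osmolality = 2·Na + glucose/18 + urea
= 2·141 + 147/18 + 17.5
= 282 + 8.17 + 17.50
= 307.67 mOsm/kg ≈ 307.7 mOsm/kg
Osmolar gap = measured − calculated = 312 − 307.7 = 4.3 mOsm/kg

4.3 mOsm/kg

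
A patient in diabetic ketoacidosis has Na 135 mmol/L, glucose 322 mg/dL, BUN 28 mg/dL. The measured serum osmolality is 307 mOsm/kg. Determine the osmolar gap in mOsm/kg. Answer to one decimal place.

Calculated osmolality = 2·Na + glucose/18 + BUN/2.8
= 2·135 + 322/18 + 28/2.8
= 270 + 17.89 + 10
= 297.89 mOsm/kg ≈ 297.9 mOsm/kg
Osmolar gap = measured − calculated = 307 − 297.9 = 9.1 mOsm/kg

9.1 mOsm/kg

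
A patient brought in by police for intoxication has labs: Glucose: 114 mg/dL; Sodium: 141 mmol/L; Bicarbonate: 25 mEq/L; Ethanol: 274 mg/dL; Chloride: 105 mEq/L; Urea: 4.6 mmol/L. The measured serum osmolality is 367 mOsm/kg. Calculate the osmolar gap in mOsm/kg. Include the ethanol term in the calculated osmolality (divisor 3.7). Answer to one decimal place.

0.0 mOsm/kg

Calculated osmolality = 2·Na + glucose/18 + urea + ethanol/3.7
= 2·141 + 114/18 + 4.6 + 274/3.7
= 282 + 6.33 + 4.60 + 74.05
= 366.98 mOsm/kg ≈ 367.0 mOsm/kg
Osmolar gap = measured − calculated = 367 − 367.0 = 0.0 mOsm/kg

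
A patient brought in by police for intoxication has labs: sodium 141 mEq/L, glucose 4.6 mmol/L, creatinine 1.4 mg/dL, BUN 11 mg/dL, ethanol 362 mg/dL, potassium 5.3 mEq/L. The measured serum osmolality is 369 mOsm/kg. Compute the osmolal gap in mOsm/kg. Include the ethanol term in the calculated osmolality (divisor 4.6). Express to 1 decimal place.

Calculated osmolality = 2·Na + glucose + BUN/2.8 + ethanol/4.6
= 2·141 + 4.6 + 11/2.8 + 362/4.6
= 282 + 4.60 + 3.93 + 78.70
= 369.23 mOsm/kg ≈ 369.2 mOsm/kg
Osmolar gap = measured − calculated = 369 − 369.2 = -0.2 mOsm/kg

-0.2 mOsm/kg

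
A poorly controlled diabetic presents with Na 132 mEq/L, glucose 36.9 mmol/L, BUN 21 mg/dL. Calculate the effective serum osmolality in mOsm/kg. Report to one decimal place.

Effective osmolality excludes urea (freely permeant across cell membranes):
2·Na + glucose
= 2·132 + 36.9
= 264 + 36.9
= 300.9 mOsm/kg

300.9 mOsm/kg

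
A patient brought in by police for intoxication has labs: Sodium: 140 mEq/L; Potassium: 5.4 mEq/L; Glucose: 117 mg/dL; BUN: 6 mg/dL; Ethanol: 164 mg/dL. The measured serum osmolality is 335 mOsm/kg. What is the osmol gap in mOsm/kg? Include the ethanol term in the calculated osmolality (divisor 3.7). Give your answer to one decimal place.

Calculated osmolality = 2·Na + glucose/18 + BUN/2.8 + ethanol/3.7
= 2·140 + 117/18 + 6/2.8 + 164/3.7
= 280 + 6.50 + 2.14 + 44.32
= 332.96 mOsm/kg ≈ 333.0 mOsm/kg
Osmolar gap = measured − calculated = 335 − 333.0 = 2.0 mOsm/kg

2.0 mOsm/kg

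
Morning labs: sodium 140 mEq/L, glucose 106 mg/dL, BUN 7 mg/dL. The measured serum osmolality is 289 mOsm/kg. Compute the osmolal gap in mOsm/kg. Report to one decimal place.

Calculated osmolality = 2·Na + glucose/18 + BUN/2.8
= 2·140 + 106/18 + 7/2.8
= 280 + 5.89 + 2.50
= 288.39 mOsm/kg ≈ 288.4 mOsm/kg
Osmolar gap = measured − calculated = 289 − 288.4 = 0.6 mOsm/kg

0.6 mOsm/kg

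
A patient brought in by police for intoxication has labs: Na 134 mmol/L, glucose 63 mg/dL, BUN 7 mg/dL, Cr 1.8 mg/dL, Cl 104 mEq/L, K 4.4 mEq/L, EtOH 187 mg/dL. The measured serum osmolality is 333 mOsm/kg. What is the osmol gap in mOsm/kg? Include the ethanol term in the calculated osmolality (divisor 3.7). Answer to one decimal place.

Calculated osmolality = 2·Na + glucose/18 + BUN/2.8 + ethanol/3.7
= 2·134 + 63/18 + 7/2.8 + 187/3.7
= 268 + 3.50 + 2.50 + 50.54
= 324.54 mOsm/kg ≈ 324.5 mOsm/kg
Osmolar gap = measured − calculated = 333 − 324.5 = 8.5 mOsm/kg

8.5 mOsm/kg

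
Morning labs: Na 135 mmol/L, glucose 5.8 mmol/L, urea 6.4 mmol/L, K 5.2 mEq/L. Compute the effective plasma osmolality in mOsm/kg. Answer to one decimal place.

Effective osmolality excludes urea (freely permeant across cell membranes):
2·Na + glucose
= 2·135 + 5.8
= 270 + 5.8
= 275.8 mOsm/kg

275.8 mOsm/kg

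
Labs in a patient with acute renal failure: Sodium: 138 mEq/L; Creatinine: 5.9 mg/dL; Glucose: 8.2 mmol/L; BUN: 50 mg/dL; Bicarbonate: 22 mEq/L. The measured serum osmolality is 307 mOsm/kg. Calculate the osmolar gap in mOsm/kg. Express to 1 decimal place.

Calculated osmolality = 2·Na + glucose + BUN/2.8
= 2·138 + 8.2 + 50/2.8
= 276 + 8.20 + 17.86
= 302.06 mOsm/kg ≈ 302.1 mOsm/kg
Osmolar gap = measured − calculated = 307 − 302.1 = 4.9 mOsm/kg

4.9 mOsm/kg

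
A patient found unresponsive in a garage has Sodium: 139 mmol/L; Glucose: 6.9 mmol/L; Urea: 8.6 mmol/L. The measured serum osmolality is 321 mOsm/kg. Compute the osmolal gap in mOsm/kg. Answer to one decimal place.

27.5 mOsm/kg

Calculated osmolality = 2·Na + glucose + urea
= 2·139 + 6.9 + 8.6
= 278 + 6.90 + 8.60
= 293.5 mOsm/kg ≈ 293.5 mOsm/kg
Osmolar gap = measured − calculated = 321 − 293.5 = 27.5 mOsm/kg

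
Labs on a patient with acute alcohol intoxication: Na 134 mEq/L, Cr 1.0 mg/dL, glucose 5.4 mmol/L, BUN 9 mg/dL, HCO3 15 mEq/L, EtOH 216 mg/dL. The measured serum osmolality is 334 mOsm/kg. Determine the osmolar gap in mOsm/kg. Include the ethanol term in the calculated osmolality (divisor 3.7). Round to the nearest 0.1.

Calculated osmolality = 2·Na + glucose + BUN/2.8 + ethanol/3.7
= 2·134 + 5.4 + 9/2.8 + 216/3.7
= 268 + 5.40 + 3.21 + 58.38
= 334.99 mOsm/kg ≈ 335.0 mOsm/kg
Osmolar gap = measured − calculated = 334 − 335.0 = -1.0 mOsm/kg

-1.0 mOsm/kg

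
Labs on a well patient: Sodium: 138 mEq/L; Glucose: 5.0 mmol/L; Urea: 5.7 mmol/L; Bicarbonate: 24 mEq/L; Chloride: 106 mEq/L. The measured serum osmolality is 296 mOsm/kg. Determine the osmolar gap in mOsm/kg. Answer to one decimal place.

Calculated osmolality = 2·Na + glucose + urea
= 2·138 + 5 + 5.7
= 276 + 5 + 5.70
= 286.7 mOsm/kg ≈ 286.7 mOsm/kg
Osmolar gap = measured − calculated = 296 − 286.7 = 9.3 mOsm/kg

9.3 mOsm/kg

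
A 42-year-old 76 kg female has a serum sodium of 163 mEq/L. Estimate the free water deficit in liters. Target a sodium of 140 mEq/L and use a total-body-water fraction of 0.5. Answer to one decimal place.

6.2 L

TBW = 0.5 · 76 = 38 L
Free water deficit = TBW · (Na/140 − 1)
= 38 · (163/140 − 1)
= 38 · 0.1643
= 6.24 L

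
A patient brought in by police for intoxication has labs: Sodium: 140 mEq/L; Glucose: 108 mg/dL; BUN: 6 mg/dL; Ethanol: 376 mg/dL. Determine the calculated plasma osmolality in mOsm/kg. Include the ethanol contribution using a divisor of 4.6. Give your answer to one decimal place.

369.9 mOsm/kg

Calculated osmolality = 2·Na + glucose/18 + BUN/2.8 + ethanol/4.6
= 2·140 + 108/18 + 6/2.8 + 376/4.6
= 280 + 6 + 2.14 + 81.74
= 369.88 mOsm/kg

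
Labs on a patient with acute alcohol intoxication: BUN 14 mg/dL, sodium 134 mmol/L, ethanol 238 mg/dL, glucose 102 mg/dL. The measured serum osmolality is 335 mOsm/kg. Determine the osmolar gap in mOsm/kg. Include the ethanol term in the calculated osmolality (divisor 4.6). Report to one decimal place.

4.6 mOsm/kg

Calculated osmolality = 2·Na + glucose/18 + BUN/2.8 + ethanol/4.6
= 2·134 + 102/18 + 14/2.8 + 238/4.6
= 268 + 5.67 + 5 + 51.74
= 330.41 mOsm/kg ≈ 330.4 mOsm/kg
Osmolar gap = measured − calculated = 335 − 330.4 = 4.6 mOsm/kg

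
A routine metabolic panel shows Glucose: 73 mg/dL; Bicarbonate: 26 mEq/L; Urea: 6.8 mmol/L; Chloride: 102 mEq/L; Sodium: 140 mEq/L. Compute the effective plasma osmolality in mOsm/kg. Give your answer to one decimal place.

284.1 mOsm/kg

Effective osmolality excludes urea (freely permeant across cell membranes):
2·Na + glucose/18
= 2·140 + 73/18
= 280 + 4.06
= 284.06 mOsm/kg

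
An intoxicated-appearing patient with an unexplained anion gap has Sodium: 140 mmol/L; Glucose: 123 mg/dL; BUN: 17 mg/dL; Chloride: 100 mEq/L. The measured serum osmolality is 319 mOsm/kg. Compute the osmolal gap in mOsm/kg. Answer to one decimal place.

26.1 mOsm/kg

Calculated osmolality = 2·Na + glucose/18 + BUN/2.8
= 2·140 + 123/18 + 17/2.8
= 280 + 6.83 + 6.07
= 292.9 mOsm/kg ≈ 292.9 mOsm/kg
Osmolar gap = measured − calculated = 319 − 292.9 = 26.1 mOsm/kg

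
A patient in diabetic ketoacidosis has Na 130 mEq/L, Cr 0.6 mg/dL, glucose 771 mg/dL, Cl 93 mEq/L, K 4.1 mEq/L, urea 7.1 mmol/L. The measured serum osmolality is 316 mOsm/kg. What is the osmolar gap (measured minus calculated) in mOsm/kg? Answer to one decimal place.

Calculated osmolality = 2·Na + glucose/18 + urea
= 2·130 + 771/18 + 7.1
= 260 + 42.83 + 7.10
= 309.93 mOsm/kg ≈ 309.9 mOsm/kg
Osmolar gap = measured − calculated = 316 − 309.9 = 6.1 mOsm/kg

6.1 mOsm/kg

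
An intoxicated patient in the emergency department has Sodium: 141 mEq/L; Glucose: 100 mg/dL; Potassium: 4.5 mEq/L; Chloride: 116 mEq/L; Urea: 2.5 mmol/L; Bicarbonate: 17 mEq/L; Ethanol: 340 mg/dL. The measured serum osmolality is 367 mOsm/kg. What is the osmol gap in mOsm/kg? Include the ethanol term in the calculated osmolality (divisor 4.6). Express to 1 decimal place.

Calculated osmolality = 2·Na + glucose/18 + urea + ethanol/4.6
= 2·141 + 100/18 + 2.5 + 340/4.6
= 282 + 5.56 + 2.50 + 73.91
= 363.97 mOsm/kg ≈ 364.0 mOsm/kg
Osmolar gap = measured − calculated = 367 − 364.0 = 3.0 mOsm/kg

3.0 mOsm/kg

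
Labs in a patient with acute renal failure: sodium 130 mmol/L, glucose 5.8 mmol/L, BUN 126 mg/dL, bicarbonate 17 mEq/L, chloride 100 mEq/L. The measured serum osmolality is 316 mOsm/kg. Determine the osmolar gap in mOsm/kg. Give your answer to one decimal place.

5.2 mOsm/kg

Calculated osmolality = 2·Na + glucose + BUN/2.8
= 2·130 + 5.8 + 126/2.8
= 260 + 5.80 + 45
= 310.8 mOsm/kg ≈ 310.8 mOsm/kg
Osmolar gap = measured − calculated = 316 − 310.8 = 5.2 mOsm/kg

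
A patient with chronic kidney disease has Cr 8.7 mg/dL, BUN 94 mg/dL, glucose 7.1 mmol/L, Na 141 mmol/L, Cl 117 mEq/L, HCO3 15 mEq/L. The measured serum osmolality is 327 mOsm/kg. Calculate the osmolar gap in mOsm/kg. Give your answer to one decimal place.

4.3 mOsm/kg

Calculated osmolality = 2·Na + glucose + BUN/2.8
= 2·141 + 7.1 + 94/2.8
= 282 + 7.10 + 33.57
= 322.67 mOsm/kg ≈ 322.7 mOsm/kg
Osmolar gap = measured − calculated = 327 − 322.7 = 4.3 mOsm/kg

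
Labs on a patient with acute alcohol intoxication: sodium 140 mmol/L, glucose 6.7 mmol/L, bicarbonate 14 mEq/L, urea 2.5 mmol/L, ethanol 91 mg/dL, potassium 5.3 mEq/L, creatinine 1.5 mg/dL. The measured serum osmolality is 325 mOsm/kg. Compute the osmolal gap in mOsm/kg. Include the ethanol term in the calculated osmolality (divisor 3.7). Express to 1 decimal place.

Calculated osmolality = 2·Na + glucose + urea + ethanol/3.7
= 2·140 + 6.7 + 2.5 + 91/3.7
= 280 + 6.70 + 2.50 + 24.59
= 313.79 mOsm/kg ≈ 313.8 mOsm/kg
Osmolar gap = measured − calculated = 325 − 313.8 = 11.2 mOsm/kg

11.2 mOsm/kg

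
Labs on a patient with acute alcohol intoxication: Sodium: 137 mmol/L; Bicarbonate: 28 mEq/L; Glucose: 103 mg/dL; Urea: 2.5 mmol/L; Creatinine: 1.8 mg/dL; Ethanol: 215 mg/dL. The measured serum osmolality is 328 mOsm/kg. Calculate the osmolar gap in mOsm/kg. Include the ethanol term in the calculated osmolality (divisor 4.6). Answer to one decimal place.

Calculated osmolality = 2·Na + glucose/18 + urea + ethanol/4.6
= 2·137 + 103/18 + 2.5 + 215/4.6
= 274 + 5.72 + 2.50 + 46.74
= 328.96 mOsm/kg ≈ 329.0 mOsm/kg
Osmolar gap = measured − calculated = 328 − 329.0 = -1.0 mOsm/kg

-1.0 mOsm/kg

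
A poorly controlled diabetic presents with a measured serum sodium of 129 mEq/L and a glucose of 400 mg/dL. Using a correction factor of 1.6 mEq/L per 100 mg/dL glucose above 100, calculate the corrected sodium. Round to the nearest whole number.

134 mEq/L

Corrected Na = measured Na + 1.6 · (glucose − 100)/100
= 129 + 1.6 · (400 − 100)/100
= 129 + 4.8
= 133.8 mEq/L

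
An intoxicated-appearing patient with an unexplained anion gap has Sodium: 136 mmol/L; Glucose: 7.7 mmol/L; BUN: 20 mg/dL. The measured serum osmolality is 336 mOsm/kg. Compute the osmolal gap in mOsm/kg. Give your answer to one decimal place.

49.2 mOsm/kg

Calculated osmolality = 2·Na + glucose + BUN/2.8
= 2·136 + 7.7 + 20/2.8
= 272 + 7.70 + 7.14
= 286.84 mOsm/kg ≈ 286.8 mOsm/kg
Osmolar gap = measured − calculated = 336 − 286.8 = 49.2 mOsm/kg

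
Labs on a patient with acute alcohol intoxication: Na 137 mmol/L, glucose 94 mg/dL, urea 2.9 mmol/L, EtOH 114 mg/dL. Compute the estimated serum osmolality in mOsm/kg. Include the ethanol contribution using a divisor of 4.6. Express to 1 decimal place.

Calculated osmolality = 2·Na + glucose/18 + urea + ethanol/4.6
= 2·137 + 94/18 + 2.9 + 114/4.6
= 274 + 5.22 + 2.90 + 24.78
= 306.9 mOsm/kg

306.9 mOsm/kg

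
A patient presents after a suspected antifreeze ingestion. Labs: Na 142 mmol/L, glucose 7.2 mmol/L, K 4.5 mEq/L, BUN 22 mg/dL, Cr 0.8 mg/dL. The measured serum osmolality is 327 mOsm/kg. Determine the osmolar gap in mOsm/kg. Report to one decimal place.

27.9 mOsm/kg

Calculated osmolality = 2·Na + glucose + BUN/2.8
= 2·142 + 7.2 + 22/2.8
= 284 + 7.20 + 7.86
= 299.06 mOsm/kg ≈ 299.1 mOsm/kg
Osmolar gap = measured − calculated = 327 − 299.1 = 27.9 mOsm/kg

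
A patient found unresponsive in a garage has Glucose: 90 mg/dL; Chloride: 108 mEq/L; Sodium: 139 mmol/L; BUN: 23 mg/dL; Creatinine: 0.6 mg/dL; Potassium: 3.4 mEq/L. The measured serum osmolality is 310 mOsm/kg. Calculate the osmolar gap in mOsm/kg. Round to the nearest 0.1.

18.8 mOsm/kg

Calculated osmolality = 2·Na + glucose/18 + BUN/2.8
= 2·139 + 90/18 + 23/2.8
= 278 + 5 + 8.21
= 291.21 mOsm/kg ≈ 291.2 mOsm/kg
Osmolar gap = measured − calculated = 310 − 291.2 = 18.8 mOsm/kg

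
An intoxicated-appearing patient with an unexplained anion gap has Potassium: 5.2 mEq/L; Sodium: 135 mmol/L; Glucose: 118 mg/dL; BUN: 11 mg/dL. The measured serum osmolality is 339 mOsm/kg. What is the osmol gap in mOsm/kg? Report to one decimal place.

58.5 mOsm/kg

Calculated osmolality = 2·Na + glucose/18 + BUN/2.8
= 2·135 + 118/18 + 11/2.8
= 270 + 6.56 + 3.93
= 280.49 mOsm/kg ≈ 280.5 mOsm/kg
Osmolar gap = measured − calculated = 339 − 280.5 = 58.5 mOsm/kg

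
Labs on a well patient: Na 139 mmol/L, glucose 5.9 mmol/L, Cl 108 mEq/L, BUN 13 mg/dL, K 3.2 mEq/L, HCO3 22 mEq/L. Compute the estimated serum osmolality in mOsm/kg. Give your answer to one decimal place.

288.5 mOsm/kg

Calculated osmolality = 2·Na + glucose + BUN/2.8
= 2·139 + 5.9 + 13/2.8
= 278 + 5.90 + 4.64
= 288.54 mOsm/kg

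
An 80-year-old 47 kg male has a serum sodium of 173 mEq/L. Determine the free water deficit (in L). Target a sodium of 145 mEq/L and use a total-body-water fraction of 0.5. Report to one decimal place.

4.5 L

TBW = 0.5 · 47 = 23.5 L
Free water deficit = TBW · (Na/145 − 1)
= 23.5 · (173/145 − 1)
= 23.5 · 0.1931
= 4.54 L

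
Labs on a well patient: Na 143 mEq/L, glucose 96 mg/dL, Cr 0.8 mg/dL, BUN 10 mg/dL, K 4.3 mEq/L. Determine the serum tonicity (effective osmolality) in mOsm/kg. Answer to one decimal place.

291.3 mOsm/kg

Effective osmolality excludes urea (freely permeant across cell membranes):
2·Na + glucose/18
= 2·143 + 96/18
= 286 + 5.33
= 291.33 mOsm/kg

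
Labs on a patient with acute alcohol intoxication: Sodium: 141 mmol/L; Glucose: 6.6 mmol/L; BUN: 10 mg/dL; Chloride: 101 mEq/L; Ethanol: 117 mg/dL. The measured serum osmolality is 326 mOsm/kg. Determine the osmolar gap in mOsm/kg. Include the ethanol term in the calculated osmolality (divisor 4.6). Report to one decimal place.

8.4 mOsm/kg

Calculated osmolality = 2·Na + glucose + BUN/2.8 + ethanol/4.6
= 2·141 + 6.6 + 10/2.8 + 117/4.6
= 282 + 6.60 + 3.57 + 25.43
= 317.6 mOsm/kg ≈ 317.6 mOsm/kg
Osmolar gap = measured − calculated = 326 − 317.6 = 8.4 mOsm/kg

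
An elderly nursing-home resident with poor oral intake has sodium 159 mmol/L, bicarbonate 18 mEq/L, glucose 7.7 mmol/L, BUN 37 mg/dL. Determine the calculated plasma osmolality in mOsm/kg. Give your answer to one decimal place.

338.9 mOsm/kg

Calculated osmolality = 2·Na + glucose + BUN/2.8
= 2·159 + 7.7 + 37/2.8
= 318 + 7.70 + 13.21
= 338.91 mOsm/kg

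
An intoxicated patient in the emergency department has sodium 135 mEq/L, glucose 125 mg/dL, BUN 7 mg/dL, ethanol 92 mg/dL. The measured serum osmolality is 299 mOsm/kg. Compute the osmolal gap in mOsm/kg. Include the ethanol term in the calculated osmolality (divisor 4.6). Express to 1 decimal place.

Calculated osmolality = 2·Na + glucose/18 + BUN/2.8 + ethanol/4.6
= 2·135 + 125/18 + 7/2.8 + 92/4.6
= 270 + 6.94 + 2.50 + 20
= 299.44 mOsm/kg ≈ 299.4 mOsm/kg
Osmolar gap = measured − calculated = 299 − 299.4 = -0.4 mOsm/kg

-0.4 mOsm/kg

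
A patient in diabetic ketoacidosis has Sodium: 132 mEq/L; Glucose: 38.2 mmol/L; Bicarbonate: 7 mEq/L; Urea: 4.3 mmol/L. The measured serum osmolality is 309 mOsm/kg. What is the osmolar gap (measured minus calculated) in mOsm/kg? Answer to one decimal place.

2.5 mOsm/kg

Calculated osmolality = 2·Na + glucose + urea
= 2·132 + 38.2 + 4.3
= 264 + 38.20 + 4.30
= 306.5 mOsm/kg ≈ 306.5 mOsm/kg
Osmolar gap = measured − calculated = 309 − 306.5 = 2.5 mOsm/kg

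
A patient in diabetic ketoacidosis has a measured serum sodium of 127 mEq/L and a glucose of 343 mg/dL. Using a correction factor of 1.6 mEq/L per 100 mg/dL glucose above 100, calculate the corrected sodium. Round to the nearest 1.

131 mEq/L

Corrected Na = measured Na + 1.6 · (glucose − 100)/100
= 127 + 1.6 · (343 − 100)/100
= 127 + 3.9
= 130.9 mEq/L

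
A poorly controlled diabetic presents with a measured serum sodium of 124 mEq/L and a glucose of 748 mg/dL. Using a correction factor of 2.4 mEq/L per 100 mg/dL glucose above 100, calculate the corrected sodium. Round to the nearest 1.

Corrected Na = measured Na + 2.4 · (glucose − 100)/100
= 124 + 2.4 · (748 − 100)/100
= 124 + 15.6
= 139.6 mEq/L

140 mEq/L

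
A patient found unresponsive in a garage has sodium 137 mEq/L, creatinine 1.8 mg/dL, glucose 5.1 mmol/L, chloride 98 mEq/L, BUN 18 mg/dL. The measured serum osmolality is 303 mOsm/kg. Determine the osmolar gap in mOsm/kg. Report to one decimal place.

Calculated osmolality = 2·Na + glucose + BUN/2.8
= 2·137 + 5.1 + 18/2.8
= 274 + 5.10 + 6.43
= 285.53 mOsm/kg ≈ 285.5 mOsm/kg
Osmolar gap = measured − calculated = 303 − 285.5 = 17.5 mOsm/kg

17.5 mOsm/kg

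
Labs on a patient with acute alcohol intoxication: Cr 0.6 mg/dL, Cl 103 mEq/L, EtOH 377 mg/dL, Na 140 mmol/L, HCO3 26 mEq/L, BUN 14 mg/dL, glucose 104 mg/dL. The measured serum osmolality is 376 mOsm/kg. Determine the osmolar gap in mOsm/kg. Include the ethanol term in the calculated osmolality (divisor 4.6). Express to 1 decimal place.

3.3 mOsm/kg

Calculated osmolality = 2·Na + glucose/18 + BUN/2.8 + ethanol/4.6
= 2·140 + 104/18 + 14/2.8 + 377/4.6
= 280 + 5.78 + 5 + 81.96
= 372.74 mOsm/kg ≈ 372.7 mOsm/kg
Osmolar gap = measured − calculated = 376 − 372.7 = 3.3 mOsm/kg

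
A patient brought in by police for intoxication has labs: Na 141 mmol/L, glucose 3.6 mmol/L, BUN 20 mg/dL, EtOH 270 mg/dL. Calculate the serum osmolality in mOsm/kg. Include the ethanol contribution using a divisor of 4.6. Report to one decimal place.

Calculated osmolality = 2·Na + glucose + BUN/2.8 + ethanol/4.6
= 2·141 + 3.6 + 20/2.8 + 270/4.6
= 282 + 3.60 + 7.14 + 58.70
= 351.44 mOsm/kg

351.4 mOsm/kg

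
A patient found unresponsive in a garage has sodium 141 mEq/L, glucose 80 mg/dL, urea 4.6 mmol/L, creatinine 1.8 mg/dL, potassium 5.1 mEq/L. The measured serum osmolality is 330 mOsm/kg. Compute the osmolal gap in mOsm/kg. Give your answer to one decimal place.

39.0 mOsm/kg

Calculated osmolality = 2·Na + glucose/18 + urea
= 2·141 + 80/18 + 4.6
= 282 + 4.44 + 4.60
= 291.04 mOsm/kg ≈ 291.0 mOsm/kg
Osmolar gap = measured − calculated = 330 − 291.0 = 39.0 mOsm/kg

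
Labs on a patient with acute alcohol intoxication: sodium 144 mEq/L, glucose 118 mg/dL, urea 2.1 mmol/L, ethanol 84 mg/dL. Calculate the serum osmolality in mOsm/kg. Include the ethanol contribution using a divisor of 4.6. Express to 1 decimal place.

314.9 mOsm/kg

Calculated osmolality = 2·Na + glucose/18 + urea + ethanol/4.6
= 2·144 + 118/18 + 2.1 + 84/4.6
= 288 + 6.56 + 2.10 + 18.26
= 314.92 mOsm/kg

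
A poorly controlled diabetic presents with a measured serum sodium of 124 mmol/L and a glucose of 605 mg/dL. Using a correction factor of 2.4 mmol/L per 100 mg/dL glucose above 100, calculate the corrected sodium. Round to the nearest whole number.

136 mmol/L

Corrected Na = measured Na + 2.4 · (glucose − 100)/100
= 124 + 2.4 · (605 − 100)/100
= 124 + 12.1
= 136.1 mmol/L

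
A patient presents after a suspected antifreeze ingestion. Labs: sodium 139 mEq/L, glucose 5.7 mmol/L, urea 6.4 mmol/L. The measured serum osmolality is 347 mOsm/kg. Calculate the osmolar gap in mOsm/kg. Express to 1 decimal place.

Calculated osmolality = 2·Na + glucose + urea
= 2·139 + 5.7 + 6.4
= 278 + 5.70 + 6.40
= 290.1 mOsm/kg ≈ 290.1 mOsm/kg
Osmolar gap = measured − calculated = 347 − 290.1 = 56.9 mOsm/kg

56.9 mOsm/kg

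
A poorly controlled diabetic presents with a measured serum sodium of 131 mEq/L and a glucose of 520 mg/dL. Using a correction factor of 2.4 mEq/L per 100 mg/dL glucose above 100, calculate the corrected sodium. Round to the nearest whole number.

141 mEq/L

Corrected Na = measured Na + 2.4 · (glucose − 100)/100
= 131 + 2.4 · (520 − 100)/100
= 131 + 10.1
= 141.1 mEq/L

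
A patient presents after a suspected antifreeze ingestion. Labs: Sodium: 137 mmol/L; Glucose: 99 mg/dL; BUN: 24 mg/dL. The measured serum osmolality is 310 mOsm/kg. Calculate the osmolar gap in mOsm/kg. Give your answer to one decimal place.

21.9 mOsm/kg

Calculated osmolality = 2·Na + glucose/18 + BUN/2.8
= 2·137 + 99/18 + 24/2.8
= 274 + 5.50 + 8.57
= 288.07 mOsm/kg ≈ 288.1 mOsm/kg
Osmolar gap = measured − calculated = 310 − 288.1 = 21.9 mOsm/kg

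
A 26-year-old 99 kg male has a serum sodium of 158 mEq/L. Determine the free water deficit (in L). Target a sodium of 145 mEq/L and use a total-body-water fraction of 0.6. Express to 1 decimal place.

TBW = 0.6 · 99 = 59.4 L
Free water deficit = TBW · (Na/145 − 1)
= 59.4 · (158/145 − 1)
= 59.4 · 0.0897
= 5.33 L

5.3 L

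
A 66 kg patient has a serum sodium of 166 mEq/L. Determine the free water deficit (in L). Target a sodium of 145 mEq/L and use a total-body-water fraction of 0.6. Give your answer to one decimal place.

TBW = 0.6 · 66 = 39.6 L
Free water deficit = TBW · (Na/145 − 1)
= 39.6 · (166/145 − 1)
= 39.6 · 0.1448
= 5.73 L

5.7 L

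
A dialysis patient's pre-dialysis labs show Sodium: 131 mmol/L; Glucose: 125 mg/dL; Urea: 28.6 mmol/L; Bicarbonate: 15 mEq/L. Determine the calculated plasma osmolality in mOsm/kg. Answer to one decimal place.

297.5 mOsm/kg

Calculated osmolality = 2·Na + glucose/18 + urea
= 2·131 + 125/18 + 28.6
= 262 + 6.94 + 28.60
= 297.54 mOsm/kg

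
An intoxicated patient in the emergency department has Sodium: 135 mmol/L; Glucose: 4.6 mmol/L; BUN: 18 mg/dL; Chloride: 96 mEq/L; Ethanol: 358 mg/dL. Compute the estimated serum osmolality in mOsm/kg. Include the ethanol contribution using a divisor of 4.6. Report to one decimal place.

Calculated osmolality = 2·Na + glucose + BUN/2.8 + ethanol/4.6
= 2·135 + 4.6 + 18/2.8 + 358/4.6
= 270 + 4.60 + 6.43 + 77.83
= 358.86 mOsm/kg

358.9 mOsm/kg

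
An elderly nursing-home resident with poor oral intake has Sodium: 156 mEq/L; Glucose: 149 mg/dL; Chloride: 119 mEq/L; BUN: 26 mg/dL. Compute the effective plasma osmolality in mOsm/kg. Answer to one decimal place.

Effective osmolality excludes urea (freely permeant across cell membranes):
2·Na + glucose/18
= 2·156 + 149/18
= 312 + 8.28
= 320.28 mOsm/kg

320.3 mOsm/kg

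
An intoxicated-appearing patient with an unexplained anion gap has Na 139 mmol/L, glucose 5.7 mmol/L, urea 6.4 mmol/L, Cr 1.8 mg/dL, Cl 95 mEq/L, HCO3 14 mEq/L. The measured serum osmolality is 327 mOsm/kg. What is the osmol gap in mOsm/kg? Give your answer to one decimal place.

Calculated osmolality = 2·Na + glucose + urea
= 2·139 + 5.7 + 6.4
= 278 + 5.70 + 6.40
= 290.1 mOsm/kg ≈ 290.1 mOsm/kg
Osmolar gap = measured − calculated = 327 − 290.1 = 36.9 mOsm/kg

36.9 mOsm/kg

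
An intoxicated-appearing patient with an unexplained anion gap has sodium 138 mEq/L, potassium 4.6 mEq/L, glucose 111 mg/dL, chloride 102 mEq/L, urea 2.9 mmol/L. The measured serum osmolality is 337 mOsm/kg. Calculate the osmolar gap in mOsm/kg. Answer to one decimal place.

Calculated osmolality = 2·Na + glucose/18 + urea
= 2·138 + 111/18 + 2.9
= 276 + 6.17 + 2.90
= 285.07 mOsm/kg ≈ 285.1 mOsm/kg
Osmolar gap = measured − calculated = 337 − 285.1 = 51.9 mOsm/kg

51.9 mOsm/kg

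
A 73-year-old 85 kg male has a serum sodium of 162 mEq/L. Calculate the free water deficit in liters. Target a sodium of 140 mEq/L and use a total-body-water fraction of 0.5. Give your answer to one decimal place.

TBW = 0.5 · 85 = 42.5 L
Free water deficit = TBW · (Na/140 − 1)
= 42.5 · (162/140 − 1)
= 42.5 · 0.1571
= 6.68 L

6.7 L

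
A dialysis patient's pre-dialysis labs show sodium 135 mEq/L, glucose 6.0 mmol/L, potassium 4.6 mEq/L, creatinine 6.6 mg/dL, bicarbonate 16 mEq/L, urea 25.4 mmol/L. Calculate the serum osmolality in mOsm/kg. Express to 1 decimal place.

Calculated osmolality = 2·Na + glucose + urea
= 2·135 + 6 + 25.4
= 270 + 6 + 25.40
= 301.4 mOsm/kg

301.4 mOsm/kg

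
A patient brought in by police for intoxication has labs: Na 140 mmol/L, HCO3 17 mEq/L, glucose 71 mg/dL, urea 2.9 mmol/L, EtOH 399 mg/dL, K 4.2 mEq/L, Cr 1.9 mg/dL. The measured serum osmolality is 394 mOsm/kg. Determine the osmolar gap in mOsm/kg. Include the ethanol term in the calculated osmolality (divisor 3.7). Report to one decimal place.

-0.7 mOsm/kg

Calculated osmolality = 2·Na + glucose/18 + urea + ethanol/3.7
= 2·140 + 71/18 + 2.9 + 399/3.7
= 280 + 3.94 + 2.90 + 107.84
= 394.68 mOsm/kg ≈ 394.7 mOsm/kg
Osmolar gap = measured − calculated = 394 − 394.7 = -0.7 mOsm/kg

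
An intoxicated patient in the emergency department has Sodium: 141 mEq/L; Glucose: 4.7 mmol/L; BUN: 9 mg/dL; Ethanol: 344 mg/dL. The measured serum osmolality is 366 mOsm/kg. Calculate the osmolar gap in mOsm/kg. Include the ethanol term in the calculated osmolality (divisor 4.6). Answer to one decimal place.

1.3 mOsm/kg

Calculated osmolality = 2·Na + glucose + BUN/2.8 + ethanol/4.6
= 2·141 + 4.7 + 9/2.8 + 344/4.6
= 282 + 4.70 + 3.21 + 74.78
= 364.69 mOsm/kg ≈ 364.7 mOsm/kg
Osmolar gap = measured − calculated = 366 − 364.7 = 1.3 mOsm/kg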